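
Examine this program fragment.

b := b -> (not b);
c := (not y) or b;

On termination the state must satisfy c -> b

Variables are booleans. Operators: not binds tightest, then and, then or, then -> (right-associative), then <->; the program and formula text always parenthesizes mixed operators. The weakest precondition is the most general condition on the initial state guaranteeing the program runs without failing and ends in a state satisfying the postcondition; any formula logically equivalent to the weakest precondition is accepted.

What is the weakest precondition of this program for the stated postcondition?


Working backward. After the program, c -> b must hold.
Before c := (not y) or b: ((not y) or b) -> b
Before b := b -> (not b): ((not y) or (b -> (not b))) -> (b -> (not b))
Answer: WP = ((not y) or (b -> (not b))) -> (b -> (not b))


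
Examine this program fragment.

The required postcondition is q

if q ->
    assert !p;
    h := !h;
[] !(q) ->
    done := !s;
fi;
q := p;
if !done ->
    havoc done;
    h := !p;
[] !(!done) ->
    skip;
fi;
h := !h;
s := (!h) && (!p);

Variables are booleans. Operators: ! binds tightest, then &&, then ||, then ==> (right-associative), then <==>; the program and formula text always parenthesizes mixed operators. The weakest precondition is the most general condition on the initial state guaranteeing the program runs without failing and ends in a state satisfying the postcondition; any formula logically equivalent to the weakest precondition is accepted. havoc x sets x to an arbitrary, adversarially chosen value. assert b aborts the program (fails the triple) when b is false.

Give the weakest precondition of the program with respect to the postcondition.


Working backward. After the program, q must hold.
Before s := (!h) && (!p): q
Before h := !h: q
Then branch requires q; else branch requires q.
Before the if: ((!done) ==> q) && (done ==> q)
Before q := p: ((!done) ==> p) && (done ==> p)
Then branch requires (!p) && ((!done) ==> p) && (done ==> p); else branch requires (s ==> p) && ((!s) ==> p).
Before the if: (q ==> ((!p) && ((!done) ==> p) && (done ==> p))) && ((!q) ==> ((s ==> p) && ((!s) ==> p)))
Answer: WP = (q ==> ((!p) && ((!done) ==> p) && (done ==> p))) && ((!q) ==> ((s ==> p) && ((!s) ==> p)))


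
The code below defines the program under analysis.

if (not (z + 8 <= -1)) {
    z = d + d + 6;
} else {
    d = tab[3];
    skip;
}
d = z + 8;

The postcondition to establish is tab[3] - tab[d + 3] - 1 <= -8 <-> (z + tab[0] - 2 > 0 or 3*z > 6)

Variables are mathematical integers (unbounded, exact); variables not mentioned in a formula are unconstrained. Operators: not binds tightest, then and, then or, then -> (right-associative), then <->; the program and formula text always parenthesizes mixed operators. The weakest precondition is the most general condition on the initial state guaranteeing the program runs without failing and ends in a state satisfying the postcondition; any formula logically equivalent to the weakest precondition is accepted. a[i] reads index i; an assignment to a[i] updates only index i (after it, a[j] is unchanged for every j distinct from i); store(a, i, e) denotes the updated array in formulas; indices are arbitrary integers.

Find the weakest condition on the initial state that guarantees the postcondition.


Working backward. After the program, the postcondition tab[3] - tab[d + 3] - 1 <= -8 <-> (z + tab[0] - 2 > 0 or 3*z > 6) must hold; in canonical form it is tab[3] <= tab[d + 3] - 7 <-> (tab[0] + z > 2 or 3*z > 6).
Before d := z + 8: tab[3] <= tab[z + 11] - 7 <-> (tab[0] + z > 2 or 3*z > 6)
Then branch requires tab[3] <= tab[2*d + 17] - 7 <-> (tab[0] + 2*d > -4 or 6*d > -12); else branch requires tab[3] <= tab[z + 11] - 7 <-> (tab[0] + z > 2 or 3*z > 6).
Before the if: ((not (z <= -9)) -> (tab[3] <= tab[2*d + 17] - 7 <-> (tab[0] + 2*d > -4 or 6*d > -12))) and (z <= -9 -> (tab[3] <= tab[z + 11] - 7 <-> (tab[0] + z > 2 or 3*z > 6)))
Answer: WP = ((not (z <= -9)) -> (tab[3] <= tab[2*d + 17] - 7 <-> (tab[0] + 2*d > -4 or 6*d > -12))) and (z <= -9 -> (tab[3] <= tab[z + 11] - 7 <-> (tab[0] + z > 2 or 3*z > 6)))


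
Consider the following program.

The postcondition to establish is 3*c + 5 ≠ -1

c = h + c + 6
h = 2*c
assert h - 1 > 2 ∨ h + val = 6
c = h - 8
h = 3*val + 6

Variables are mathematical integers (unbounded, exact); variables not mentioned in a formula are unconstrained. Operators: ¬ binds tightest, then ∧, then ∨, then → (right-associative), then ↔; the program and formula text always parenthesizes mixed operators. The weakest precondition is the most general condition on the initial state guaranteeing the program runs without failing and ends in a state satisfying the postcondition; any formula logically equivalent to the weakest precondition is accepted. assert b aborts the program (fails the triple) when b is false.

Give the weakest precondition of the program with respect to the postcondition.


Working backward. After the program, the postcondition 3*c + 5 ≠ -1 must hold; in canonical form it is 3*c ≠ -6.
Before h := 3*val + 6: 3*c ≠ -6
Before c := h - 8: 3*h ≠ 18
Before assert h - 1 > 2 ∨ h + val = 6: (h > 3 ∨ h + val = 6) ∧ 3*h ≠ 18
Before h := 2*c: (2*c > 3 ∨ 2*c + val = 6) ∧ 6*c ≠ 18
Before c := h + c + 6: (2*c + 2*h > -9 ∨ 2*c + 2*h + val = -6) ∧ 6*c + 6*h ≠ -18
Answer: WP = (2*c + 2*h > -9 ∨ 2*c + 2*h + val = -6) ∧ 6*c + 6*h ≠ -18


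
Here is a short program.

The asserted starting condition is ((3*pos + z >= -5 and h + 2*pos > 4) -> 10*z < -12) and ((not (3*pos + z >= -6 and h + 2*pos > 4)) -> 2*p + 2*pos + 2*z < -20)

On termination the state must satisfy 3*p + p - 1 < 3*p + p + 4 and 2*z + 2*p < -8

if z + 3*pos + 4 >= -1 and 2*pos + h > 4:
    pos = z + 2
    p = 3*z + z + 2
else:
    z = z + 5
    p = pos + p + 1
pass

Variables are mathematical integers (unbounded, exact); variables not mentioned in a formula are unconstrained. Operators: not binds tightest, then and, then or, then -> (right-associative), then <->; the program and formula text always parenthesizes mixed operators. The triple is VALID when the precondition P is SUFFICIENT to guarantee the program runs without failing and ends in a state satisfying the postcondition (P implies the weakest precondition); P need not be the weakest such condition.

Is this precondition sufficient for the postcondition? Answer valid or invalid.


Working backward. After the program, the postcondition 3*p + p - 1 < 3*p + p + 4 and 2*z + 2*p < -8 must hold; in canonical form it is 2*p + 2*z < -8.
Before skip: 2*p + 2*z < -8
Then branch requires 10*z < -12; else branch requires 2*p + 2*pos + 2*z < -20.
Before the if: ((3*pos + z >= -5 and h + 2*pos > 4) -> 10*z < -12) and ((not (3*pos + z >= -5 and h + 2*pos > 4)) -> 2*p + 2*pos + 2*z < -20)
The weakest precondition is ((3*pos + z >= -5 and h + 2*pos > 4) -> 10*z < -12) and ((not (3*pos + z >= -5 and h + 2*pos > 4)) -> 2*p + 2*pos + 2*z < -20).
Check whether ((3*pos + z >= -5 and h + 2*pos > 4) -> 10*z < -12) and ((not (3*pos + z >= -6 and h + 2*pos > 4)) -> 2*p + 2*pos + 2*z < -20) implies it.
Countermodel: at the initial state h = 5, p = 0, pos = 0, z = -6, the precondition holds but the weakest precondition fails.
Answer: invalid


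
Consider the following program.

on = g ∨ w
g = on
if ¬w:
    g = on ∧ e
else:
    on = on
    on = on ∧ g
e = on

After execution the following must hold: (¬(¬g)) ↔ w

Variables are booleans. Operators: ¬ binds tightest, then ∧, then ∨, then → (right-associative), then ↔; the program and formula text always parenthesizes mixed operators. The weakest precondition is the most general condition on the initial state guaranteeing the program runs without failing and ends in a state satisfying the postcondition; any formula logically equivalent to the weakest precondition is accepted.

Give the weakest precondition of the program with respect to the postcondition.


Working backward. After the program, the postcondition (¬(¬g)) ↔ w must hold; in canonical form it is g ↔ w.
Before e := on: g ↔ w
Then branch requires (on ∧ e) ↔ w; else branch requires g ↔ w.
Before the if: ((¬w) → ((on ∧ e) ↔ w)) ∧ (w → (g ↔ w))
Before g := on: ((¬w) → ((on ∧ e) ↔ w)) ∧ (w → (on ↔ w))
Before on := g ∨ w: ((¬w) → (((g ∨ w) ∧ e) ↔ w)) ∧ (w → ((g ∨ w) ↔ w))
Answer: WP = ((¬w) → (((g ∨ w) ∧ e) ↔ w)) ∧ (w → ((g ∨ w) ↔ w))


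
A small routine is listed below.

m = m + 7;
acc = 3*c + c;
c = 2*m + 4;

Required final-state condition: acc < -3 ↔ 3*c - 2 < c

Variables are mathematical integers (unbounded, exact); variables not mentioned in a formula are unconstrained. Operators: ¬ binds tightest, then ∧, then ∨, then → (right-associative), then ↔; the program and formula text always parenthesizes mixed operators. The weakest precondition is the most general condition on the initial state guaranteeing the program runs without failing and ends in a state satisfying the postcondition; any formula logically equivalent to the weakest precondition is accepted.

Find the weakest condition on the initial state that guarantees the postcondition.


Working backward. After the program, the postcondition acc < -3 ↔ 3*c - 2 < c must hold; in canonical form it is acc < -3 ↔ 2*c < 2.
Before c := 2*m + 4: acc < -3 ↔ 4*m < -6
Before acc := 3*c + c: 4*c < -3 ↔ 4*m < -6
Before m := m + 7: 4*c < -3 ↔ 4*m < -34
Answer: WP = 4*c < -3 ↔ 4*m < -34


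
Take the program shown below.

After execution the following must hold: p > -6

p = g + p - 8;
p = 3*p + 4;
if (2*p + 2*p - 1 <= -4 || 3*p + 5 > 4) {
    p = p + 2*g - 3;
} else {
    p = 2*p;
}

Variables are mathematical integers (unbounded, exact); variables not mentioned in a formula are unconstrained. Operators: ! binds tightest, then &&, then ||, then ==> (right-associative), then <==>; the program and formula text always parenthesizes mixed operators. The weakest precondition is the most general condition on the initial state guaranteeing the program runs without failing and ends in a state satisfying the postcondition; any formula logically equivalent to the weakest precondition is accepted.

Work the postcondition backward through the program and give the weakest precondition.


Working backward. After the program, p > -6 must hold.
Then branch requires 2*g + p > -3; else branch requires 2*p > -6.
Before the if: ((4*p <= -3 || 3*p > -1) ==> 2*g + p > -3) && ((!(4*p <= -3 || 3*p > -1)) ==> 2*p > -6)
Before p := 3*p + 4: ((12*p <= -19 || 9*p > -13) ==> 2*g + 3*p > -7) && ((!(12*p <= -19 || 9*p > -13)) ==> 6*p > -14)
Before p := g + p - 8: ((12*g + 12*p <= 77 || 9*g + 9*p > 59) ==> 5*g + 3*p > 17) && ((!(12*g + 12*p <= 77 || 9*g + 9*p > 59)) ==> 6*g + 6*p > 34)
Answer: WP = ((12*g + 12*p <= 77 || 9*g + 9*p > 59) ==> 5*g + 3*p > 17) && ((!(12*g + 12*p <= 77 || 9*g + 9*p > 59)) ==> 6*g + 6*p > 34)


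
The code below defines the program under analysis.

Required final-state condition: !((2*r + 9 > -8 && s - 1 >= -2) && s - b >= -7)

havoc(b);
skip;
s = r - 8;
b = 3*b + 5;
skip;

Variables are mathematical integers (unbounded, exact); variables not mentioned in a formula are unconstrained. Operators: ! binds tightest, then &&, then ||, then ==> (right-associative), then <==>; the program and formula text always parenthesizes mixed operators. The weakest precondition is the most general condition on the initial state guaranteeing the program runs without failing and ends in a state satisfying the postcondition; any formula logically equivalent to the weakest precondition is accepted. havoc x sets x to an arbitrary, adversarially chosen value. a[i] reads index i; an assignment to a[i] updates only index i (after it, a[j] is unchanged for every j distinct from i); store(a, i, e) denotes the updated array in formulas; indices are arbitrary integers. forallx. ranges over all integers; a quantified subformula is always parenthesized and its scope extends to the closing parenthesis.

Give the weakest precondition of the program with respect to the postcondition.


Working backward. After the program, the postcondition !((2*r + 9 > -8 && s - 1 >= -2) && s - b >= -7) must hold; in canonical form it is !(2*r > -17 && s >= -1 && s >= b - 7).
Before skip: !(2*r > -17 && s >= -1 && s >= b - 7)
Before b := 3*b + 5: !(2*r > -17 && s >= -1 && s >= 3*b - 2)
Before s := r - 8: !(2*r > -17 && r >= 7 && r >= 3*b + 6)
Before skip: !(2*r > -17 && r >= 7 && r >= 3*b + 6)
Before havoc b: forall b_1. (!(2*r > -17 && r >= 7 && r >= 3*b_1 + 6))
Answer: WP = forall b_1. (!(2*r > -17 && r >= 7 && r >= 3*b_1 + 6))


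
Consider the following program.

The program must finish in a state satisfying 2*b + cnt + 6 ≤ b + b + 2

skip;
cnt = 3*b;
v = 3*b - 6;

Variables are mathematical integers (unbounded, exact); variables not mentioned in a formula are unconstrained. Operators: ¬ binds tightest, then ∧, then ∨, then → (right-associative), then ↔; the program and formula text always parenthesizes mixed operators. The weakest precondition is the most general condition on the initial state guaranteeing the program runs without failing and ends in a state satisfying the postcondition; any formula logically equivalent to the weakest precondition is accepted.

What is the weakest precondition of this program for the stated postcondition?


Working backward. After the program, the postcondition 2*b + cnt + 6 ≤ b + b + 2 must hold; in canonical form it is cnt ≤ -4.
Before v := 3*b - 6: cnt ≤ -4
Before cnt := 3*b: 3*b ≤ -4
Before skip: 3*b ≤ -4
Answer: WP = 3*b ≤ -4


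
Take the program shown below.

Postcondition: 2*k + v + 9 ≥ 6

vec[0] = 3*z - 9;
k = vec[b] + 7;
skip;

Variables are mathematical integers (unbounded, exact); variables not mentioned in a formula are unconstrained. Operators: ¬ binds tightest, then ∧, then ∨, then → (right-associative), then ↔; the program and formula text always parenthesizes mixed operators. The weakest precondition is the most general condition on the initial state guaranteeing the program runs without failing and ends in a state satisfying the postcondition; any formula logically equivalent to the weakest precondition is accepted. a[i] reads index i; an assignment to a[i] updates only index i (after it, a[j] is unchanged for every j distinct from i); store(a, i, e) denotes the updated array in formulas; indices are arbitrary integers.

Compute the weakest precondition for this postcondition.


Working backward. After the program, the postcondition 2*k + v + 9 ≥ 6 must hold; in canonical form it is 2*k + v ≥ -3.
Before skip: 2*k + v ≥ -3
Before k := vec[b] + 7: 2*vec[b] + v ≥ -17
Before vec[0] := 3*z - 9: 2*store(vec, 0, 3*z - 9)[b] + v ≥ -17
Answer: WP = 2*store(vec, 0, 3*z - 9)[b] + v ≥ -17


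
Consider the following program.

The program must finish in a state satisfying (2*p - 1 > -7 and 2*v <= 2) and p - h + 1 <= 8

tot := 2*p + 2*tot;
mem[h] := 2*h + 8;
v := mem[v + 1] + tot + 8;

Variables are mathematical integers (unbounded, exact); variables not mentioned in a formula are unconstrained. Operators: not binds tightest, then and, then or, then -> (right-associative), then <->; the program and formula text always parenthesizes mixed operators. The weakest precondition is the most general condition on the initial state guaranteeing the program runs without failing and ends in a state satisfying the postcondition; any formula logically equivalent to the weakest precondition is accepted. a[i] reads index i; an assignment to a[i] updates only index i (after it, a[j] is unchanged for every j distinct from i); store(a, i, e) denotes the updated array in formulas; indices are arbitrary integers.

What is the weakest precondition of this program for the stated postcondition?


Working backward. After the program, the postcondition (2*p - 1 > -7 and 2*v <= 2) and p - h + 1 <= 8 must hold; in canonical form it is 2*p > -6 and 2*v <= 2 and p <= h + 7.
Before v := mem[v + 1] + tot + 8: 2*p > -6 and 2*mem[v + 1] + 2*tot <= -14 and p <= h + 7
Before mem[h] := 2*h + 8: 2*p > -6 and 2*store(mem, h, 2*h + 8)[v + 1] + 2*tot <= -14 and p <= h + 7
Before tot := 2*p + 2*tot: 2*p > -6 and 2*store(mem, h, 2*h + 8)[v + 1] + 4*p + 4*tot <= -14 and p <= h + 7
Answer: WP = 2*p > -6 and 2*store(mem, h, 2*h + 8)[v + 1] + 4*p + 4*tot <= -14 and p <= h + 7


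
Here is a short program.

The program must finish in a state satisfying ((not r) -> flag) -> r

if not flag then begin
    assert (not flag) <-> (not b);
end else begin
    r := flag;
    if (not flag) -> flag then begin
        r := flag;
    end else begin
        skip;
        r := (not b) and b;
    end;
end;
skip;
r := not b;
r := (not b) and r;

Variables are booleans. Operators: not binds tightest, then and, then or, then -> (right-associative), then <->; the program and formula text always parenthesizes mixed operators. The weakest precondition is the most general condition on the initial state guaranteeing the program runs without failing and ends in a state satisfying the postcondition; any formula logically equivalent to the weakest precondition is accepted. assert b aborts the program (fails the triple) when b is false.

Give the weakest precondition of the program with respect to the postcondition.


Working backward. After the program, ((not r) -> flag) -> r must hold.
Before r := (not b) and r: ((not ((not b) and r)) -> flag) -> ((not b) and r)
Before r := not b: (b -> flag) -> (not b)
Before skip: (b -> flag) -> (not b)
Then branch requires ((not flag) <-> (not b)) and ((b -> flag) -> (not b)); else branch requires (((not flag) -> flag) -> ((b -> flag) -> (not b))) and ((not ((not flag) -> flag)) -> ((b -> flag) -> (not b))).
Before the if: ((not flag) -> (((not flag) <-> (not b)) and ((b -> flag) -> (not b)))) and (flag -> ((((not flag) -> flag) -> ((b -> flag) -> (not b))) and ((not ((not flag) -> flag)) -> ((b -> flag) -> (not b)))))
Answer: WP = ((not flag) -> (((not flag) <-> (not b)) and ((b -> flag) -> (not b)))) and (flag -> ((((not flag) -> flag) -> ((b -> flag) -> (not b))) and ((not ((not flag) -> flag)) -> ((b -> flag) -> (not b)))))


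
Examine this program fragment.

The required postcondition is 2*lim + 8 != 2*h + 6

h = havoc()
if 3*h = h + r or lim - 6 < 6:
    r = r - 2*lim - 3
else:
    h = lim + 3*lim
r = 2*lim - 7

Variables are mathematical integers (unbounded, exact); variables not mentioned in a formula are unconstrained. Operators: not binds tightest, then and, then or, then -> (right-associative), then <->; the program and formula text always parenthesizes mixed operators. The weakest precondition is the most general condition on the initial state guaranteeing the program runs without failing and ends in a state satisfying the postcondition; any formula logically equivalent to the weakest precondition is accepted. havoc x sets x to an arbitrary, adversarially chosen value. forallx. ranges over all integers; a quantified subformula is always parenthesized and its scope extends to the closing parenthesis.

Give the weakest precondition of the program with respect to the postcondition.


Working backward. After the program, the postcondition 2*lim + 8 != 2*h + 6 must hold; in canonical form it is 2*lim != 2*h - 2.
Before r := 2*lim - 7: 2*lim != 2*h - 2
Then branch requires 2*lim != 2*h - 2; else branch requires 6*lim != 2.
Before the if: ((2*h = r or lim < 12) -> 2*lim != 2*h - 2) and ((not (2*h = r or lim < 12)) -> 6*lim != 2)
Before havoc h: forall h_1. (((2*h_1 = r or lim < 12) -> 2*lim != 2*h_1 - 2) and ((not (2*h_1 = r or lim < 12)) -> 6*lim != 2))
Answer: WP = forall h_1. (((2*h_1 = r or lim < 12) -> 2*lim != 2*h_1 - 2) and ((not (2*h_1 = r or lim < 12)) -> 6*lim != 2))


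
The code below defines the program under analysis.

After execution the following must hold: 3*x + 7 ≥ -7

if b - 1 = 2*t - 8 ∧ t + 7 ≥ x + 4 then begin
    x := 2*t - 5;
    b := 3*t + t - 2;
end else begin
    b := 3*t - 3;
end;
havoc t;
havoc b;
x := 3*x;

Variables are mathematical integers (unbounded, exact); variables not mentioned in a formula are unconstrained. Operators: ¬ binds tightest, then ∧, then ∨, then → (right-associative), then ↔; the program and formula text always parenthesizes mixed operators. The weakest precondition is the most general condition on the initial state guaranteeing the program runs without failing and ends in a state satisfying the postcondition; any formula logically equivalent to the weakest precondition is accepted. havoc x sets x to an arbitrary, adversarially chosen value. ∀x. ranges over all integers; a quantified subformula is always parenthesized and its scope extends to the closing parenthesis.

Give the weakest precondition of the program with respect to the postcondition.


Working backward. After the program, the postcondition 3*x + 7 ≥ -7 must hold; in canonical form it is 3*x ≥ -14.
Before x := 3*x: 9*x ≥ -14
Before havoc b: 9*x ≥ -14
Before havoc t: 9*x ≥ -14
Then branch requires 18*t ≥ 31; else branch requires 9*x ≥ -14.
Before the if: ((b = 2*t - 7 ∧ t ≥ x - 3) → 18*t ≥ 31) ∧ ((¬(b = 2*t - 7 ∧ t ≥ x - 3)) → 9*x ≥ -14)
Answer: WP = ((b = 2*t - 7 ∧ t ≥ x - 3) → 18*t ≥ 31) ∧ ((¬(b = 2*t - 7 ∧ t ≥ x - 3)) → 9*x ≥ -14)


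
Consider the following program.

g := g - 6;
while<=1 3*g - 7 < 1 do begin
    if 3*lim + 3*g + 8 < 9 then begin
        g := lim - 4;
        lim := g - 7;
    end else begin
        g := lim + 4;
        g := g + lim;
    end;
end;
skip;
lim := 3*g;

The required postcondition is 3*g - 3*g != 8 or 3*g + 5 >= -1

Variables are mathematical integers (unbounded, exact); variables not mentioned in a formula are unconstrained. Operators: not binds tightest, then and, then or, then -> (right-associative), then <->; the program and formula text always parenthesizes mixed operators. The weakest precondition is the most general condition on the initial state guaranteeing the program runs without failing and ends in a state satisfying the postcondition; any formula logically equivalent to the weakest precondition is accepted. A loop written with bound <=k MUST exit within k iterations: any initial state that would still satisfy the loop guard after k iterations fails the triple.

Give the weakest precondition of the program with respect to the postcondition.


Working backward. After the program, the postcondition 3*g - 3*g != 8 or 3*g + 5 >= -1 must hold; in canonical form it is true.
Before lim := 3*g: true
Before skip: true
Before the loop (bound <=1), unroll the exhaustion recursion (WP_0 = exit-now case; WP_j = one more guarded iteration, up to j = 1):
  WP_0: not (3*g < 8)
  WP_1: 3*g < 8 -> ((3*g + 3*lim < 1 -> (not (3*lim < 20))) and ((not (3*g + 3*lim < 1)) -> (not (6*lim < -4))))
So before the loop: 3*g < 8 -> ((3*g + 3*lim < 1 -> (not (3*lim < 20))) and ((not (3*g + 3*lim < 1)) -> (not (6*lim < -4))))
Before g := g - 6: 3*g < 26 -> ((3*g + 3*lim < 19 -> (not (3*lim < 20))) and ((not (3*g + 3*lim < 19)) -> (not (6*lim < -4))))
Answer: WP = 3*g < 26 -> ((3*g + 3*lim < 19 -> (not (3*lim < 20))) and ((not (3*g + 3*lim < 19)) -> (not (6*lim < -4))))


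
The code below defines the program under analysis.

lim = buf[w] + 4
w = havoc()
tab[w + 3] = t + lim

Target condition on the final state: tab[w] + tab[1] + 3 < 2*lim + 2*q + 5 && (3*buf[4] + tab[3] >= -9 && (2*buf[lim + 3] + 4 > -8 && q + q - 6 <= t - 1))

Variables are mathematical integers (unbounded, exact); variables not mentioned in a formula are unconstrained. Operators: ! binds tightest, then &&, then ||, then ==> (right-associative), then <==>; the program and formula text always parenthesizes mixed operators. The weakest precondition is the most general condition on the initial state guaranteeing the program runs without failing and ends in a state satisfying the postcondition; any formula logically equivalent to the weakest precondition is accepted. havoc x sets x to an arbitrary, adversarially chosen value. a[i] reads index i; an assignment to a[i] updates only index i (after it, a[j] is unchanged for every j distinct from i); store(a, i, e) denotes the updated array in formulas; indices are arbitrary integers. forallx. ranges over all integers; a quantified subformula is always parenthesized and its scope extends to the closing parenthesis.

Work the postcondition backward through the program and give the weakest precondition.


Working backward. After the program, the postcondition tab[w] + tab[1] + 3 < 2*lim + 2*q + 5 && (3*buf[4] + tab[3] >= -9 && (2*buf[lim + 3] + 4 > -8 && q + q - 6 <= t - 1)) must hold; in canonical form it is tab[1] + tab[w] < 2*lim + 2*q + 2 && 3*buf[4] + tab[3] >= -9 && 2*buf[lim + 3] > -12 && 2*q <= t + 5.
Before tab[w + 3] := t + lim: store(tab, w + 3, lim + t)[1] + store(tab, w + 3, lim + t)[w] < 2*lim + 2*q + 2 && 3*buf[4] + store(tab, w + 3, lim + t)[3] >= -9 && 2*buf[lim + 3] > -12 && 2*q <= t + 5
Before havoc w: forall w_1. (store(tab, w_1 + 3, lim + t)[1] + store(tab, w_1 + 3, lim + t)[w_1] < 2*lim + 2*q + 2 && 3*buf[4] + store(tab, w_1 + 3, lim + t)[3] >= -9 && 2*buf[lim + 3] > -12 && 2*q <= t + 5)
Before lim := buf[w] + 4: forall w_1. (store(tab, w_1 + 3, buf[w] + t + 4)[1] + store(tab, w_1 + 3, buf[w] + t + 4)[w_1] < 2*buf[w] + 2*q + 10 && 3*buf[4] + store(tab, w_1 + 3, buf[w] + t + 4)[3] >= -9 && 2*buf[buf[w] + 7] > -12 && 2*q <= t + 5)
Answer: WP = forall w_1. (store(tab, w_1 + 3, buf[w] + t + 4)[1] + store(tab, w_1 + 3, buf[w] + t + 4)[w_1] < 2*buf[w] + 2*q + 10 && 3*buf[4] + store(tab, w_1 + 3, buf[w] + t + 4)[3] >= -9 && 2*buf[buf[w] + 7] > -12 && 2*q <= t + 5)


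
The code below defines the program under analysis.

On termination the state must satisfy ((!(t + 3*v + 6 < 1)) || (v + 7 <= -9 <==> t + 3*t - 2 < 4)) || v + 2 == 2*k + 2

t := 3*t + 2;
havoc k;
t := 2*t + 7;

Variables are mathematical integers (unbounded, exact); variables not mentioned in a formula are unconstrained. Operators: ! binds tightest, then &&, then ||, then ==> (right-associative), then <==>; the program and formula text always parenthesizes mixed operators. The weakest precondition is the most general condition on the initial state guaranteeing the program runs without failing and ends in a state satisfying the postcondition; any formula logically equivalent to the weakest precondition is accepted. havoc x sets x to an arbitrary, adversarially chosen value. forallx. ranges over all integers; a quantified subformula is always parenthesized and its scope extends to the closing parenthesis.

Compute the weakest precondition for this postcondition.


Working backward. After the program, the postcondition ((!(t + 3*v + 6 < 1)) || (v + 7 <= -9 <==> t + 3*t - 2 < 4)) || v + 2 == 2*k + 2 must hold; in canonical form it is (!(t + 3*v < -5)) || (v <= -16 <==> 4*t < 6) || v == 2*k.
Before t := 2*t + 7: (!(2*t + 3*v < -12)) || (v <= -16 <==> 8*t < -22) || v == 2*k
Before havoc k: forall k_1. ((!(2*t + 3*v < -12)) || (v <= -16 <==> 8*t < -22) || v == 2*k_1)
Before t := 3*t + 2: forall k_1. ((!(6*t + 3*v < -16)) || (v <= -16 <==> 24*t < -38) || v == 2*k_1)
Answer: WP = forall k_1. ((!(6*t + 3*v < -16)) || (v <= -16 <==> 24*t < -38) || v == 2*k_1)


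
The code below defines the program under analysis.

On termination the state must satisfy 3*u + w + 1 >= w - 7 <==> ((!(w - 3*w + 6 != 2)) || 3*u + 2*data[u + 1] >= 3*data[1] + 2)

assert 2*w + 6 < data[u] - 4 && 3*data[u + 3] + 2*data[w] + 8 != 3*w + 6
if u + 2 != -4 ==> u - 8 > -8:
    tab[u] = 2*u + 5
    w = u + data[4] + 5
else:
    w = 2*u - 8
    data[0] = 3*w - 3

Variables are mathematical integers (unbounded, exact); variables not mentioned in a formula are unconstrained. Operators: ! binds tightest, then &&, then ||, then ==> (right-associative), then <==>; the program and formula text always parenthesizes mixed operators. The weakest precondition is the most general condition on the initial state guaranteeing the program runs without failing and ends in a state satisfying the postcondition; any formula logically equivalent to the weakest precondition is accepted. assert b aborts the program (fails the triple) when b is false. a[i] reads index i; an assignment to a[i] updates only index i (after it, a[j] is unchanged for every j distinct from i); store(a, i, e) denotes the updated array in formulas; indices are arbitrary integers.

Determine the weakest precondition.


Working backward. After the program, the postcondition 3*u + w + 1 >= w - 7 <==> ((!(w - 3*w + 6 != 2)) || 3*u + 2*data[u + 1] >= 3*data[1] + 2) must hold; in canonical form it is 3*u >= -8 <==> ((!(2*w != 4)) || 2*data[u + 1] + 3*u >= 3*data[1] + 2).
Then branch requires 3*u >= -8 <==> ((!(2*data[4] + 2*u != -6)) || 2*data[u + 1] + 3*u >= 3*data[1] + 2); else branch requires 3*u >= -8 <==> ((!(4*u != 20)) || 2*store(data, 0, 6*u - 27)[u + 1] + 3*u >= 3*data[1] + 2).
Before the if: ((u != -6 ==> u > 0) ==> (3*u >= -8 <==> ((!(2*data[4] + 2*u != -6)) || 2*data[u + 1] + 3*u >= 3*data[1] + 2))) && ((!(u != -6 ==> u > 0)) ==> (3*u >= -8 <==> ((!(4*u != 20)) || 2*store(data, 0, 6*u - 27)[u + 1] + 3*u >= 3*data[1] + 2)))
Before assert 2*w + 6 < data[u] - 4 && 3*data[u + 3] + 2*data[w] + 8 != 3*w + 6: 2*w < data[u] - 10 && 3*data[u + 3] + 2*data[w] != 3*w - 2 && ((u != -6 ==> u > 0) ==> (3*u >= -8 <==> ((!(2*data[4] + 2*u != -6)) || 2*data[u + 1] + 3*u >= 3*data[1] + 2))) && ((!(u != -6 ==> u > 0)) ==> (3*u >= -8 <==> ((!(4*u != 20)) || 2*store(data, 0, 6*u - 27)[u + 1] + 3*u >= 3*data[1] + 2)))
Answer: WP = 2*w < data[u] - 10 && 3*data[u + 3] + 2*data[w] != 3*w - 2 && ((u != -6 ==> u > 0) ==> (3*u >= -8 <==> ((!(2*data[4] + 2*u != -6)) || 2*data[u + 1] + 3*u >= 3*data[1] + 2))) && ((!(u != -6 ==> u > 0)) ==> (3*u >= -8 <==> ((!(4*u != 20)) || 2*store(data, 0, 6*u - 27)[u + 1] + 3*u >= 3*data[1] + 2)))


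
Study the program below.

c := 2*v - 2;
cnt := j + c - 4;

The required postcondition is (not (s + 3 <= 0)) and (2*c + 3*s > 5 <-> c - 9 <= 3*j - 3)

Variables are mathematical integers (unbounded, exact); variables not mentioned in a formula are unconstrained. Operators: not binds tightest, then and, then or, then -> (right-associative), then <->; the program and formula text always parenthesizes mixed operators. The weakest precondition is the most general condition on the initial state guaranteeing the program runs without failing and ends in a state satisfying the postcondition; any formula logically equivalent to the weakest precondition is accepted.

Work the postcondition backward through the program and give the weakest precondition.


Working backward. After the program, the postcondition (not (s + 3 <= 0)) and (2*c + 3*s > 5 <-> c - 9 <= 3*j - 3) must hold; in canonical form it is (not (s <= -3)) and (2*c + 3*s > 5 <-> c <= 3*j + 6).
Before cnt := j + c - 4: (not (s <= -3)) and (2*c + 3*s > 5 <-> c <= 3*j + 6)
Before c := 2*v - 2: (not (s <= -3)) and (3*s + 4*v > 9 <-> 2*v <= 3*j + 8)
Answer: WP = (not (s <= -3)) and (3*s + 4*v > 9 <-> 2*v <= 3*j + 8)


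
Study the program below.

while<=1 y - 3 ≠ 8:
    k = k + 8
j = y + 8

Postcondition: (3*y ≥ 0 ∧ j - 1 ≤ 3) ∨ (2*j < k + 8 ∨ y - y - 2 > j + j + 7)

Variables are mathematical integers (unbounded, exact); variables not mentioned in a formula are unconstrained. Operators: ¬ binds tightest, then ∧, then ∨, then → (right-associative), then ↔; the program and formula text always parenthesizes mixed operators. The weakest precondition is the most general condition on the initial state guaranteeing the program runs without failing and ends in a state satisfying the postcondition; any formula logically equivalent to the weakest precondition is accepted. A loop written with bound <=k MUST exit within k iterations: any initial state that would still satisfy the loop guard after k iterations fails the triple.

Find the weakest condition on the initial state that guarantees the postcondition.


Working backward. After the program, the postcondition (3*y ≥ 0 ∧ j - 1 ≤ 3) ∨ (2*j < k + 8 ∨ y - y - 2 > j + j + 7) must hold; in canonical form it is (3*y ≥ 0 ∧ j ≤ 4) ∨ 2*j < k + 8 ∨ 2*j < -9.
Before j := y + 8: (3*y ≥ 0 ∧ y ≤ -4) ∨ 2*y < k - 8 ∨ 2*y < -25
Before the loop (bound <=1), unroll the exhaustion recursion (WP_0 = exit-now case; WP_j = one more guarded iteration, up to j = 1):
  WP_0: (¬(y ≠ 11)) ∧ ((3*y ≥ 0 ∧ y ≤ -4) ∨ 2*y < k - 8 ∨ 2*y < -25)
  WP_1: (y ≠ 11 → ((¬(y ≠ 11)) ∧ ((3*y ≥ 0 ∧ y ≤ -4) ∨ 2*y < k ∨ 2*y < -25))) ∧ ((¬(y ≠ 11)) → ((3*y ≥ 0 ∧ y ≤ -4) ∨ 2*y < k - 8 ∨ 2*y < -25))
So before the loop: (y ≠ 11 → ((¬(y ≠ 11)) ∧ ((3*y ≥ 0 ∧ y ≤ -4) ∨ 2*y < k ∨ 2*y < -25))) ∧ ((¬(y ≠ 11)) → ((3*y ≥ 0 ∧ y ≤ -4) ∨ 2*y < k - 8 ∨ 2*y < -25))
Answer: WP = (y ≠ 11 → ((¬(y ≠ 11)) ∧ ((3*y ≥ 0 ∧ y ≤ -4) ∨ 2*y < k ∨ 2*y < -25))) ∧ ((¬(y ≠ 11)) → ((3*y ≥ 0 ∧ y ≤ -4) ∨ 2*y < k - 8 ∨ 2*y < -25))


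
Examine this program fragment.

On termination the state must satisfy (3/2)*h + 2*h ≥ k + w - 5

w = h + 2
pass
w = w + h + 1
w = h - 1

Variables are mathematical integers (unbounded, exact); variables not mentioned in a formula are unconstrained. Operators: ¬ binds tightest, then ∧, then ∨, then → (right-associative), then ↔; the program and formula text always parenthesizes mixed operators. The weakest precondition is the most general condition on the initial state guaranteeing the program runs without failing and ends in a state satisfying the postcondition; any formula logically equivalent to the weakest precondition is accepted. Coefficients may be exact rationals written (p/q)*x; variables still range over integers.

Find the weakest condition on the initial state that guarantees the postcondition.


Working backward. After the program, the postcondition (3/2)*h + 2*h ≥ k + w - 5 must hold; in canonical form it is (7/2)*h ≥ k + w - 5.
Before w := h - 1: (5/2)*h ≥ k - 6
Before w := w + h + 1: (5/2)*h ≥ k - 6
Before skip: (5/2)*h ≥ k - 6
Before w := h + 2: (5/2)*h ≥ k - 6
Answer: WP = (5/2)*h ≥ k - 6


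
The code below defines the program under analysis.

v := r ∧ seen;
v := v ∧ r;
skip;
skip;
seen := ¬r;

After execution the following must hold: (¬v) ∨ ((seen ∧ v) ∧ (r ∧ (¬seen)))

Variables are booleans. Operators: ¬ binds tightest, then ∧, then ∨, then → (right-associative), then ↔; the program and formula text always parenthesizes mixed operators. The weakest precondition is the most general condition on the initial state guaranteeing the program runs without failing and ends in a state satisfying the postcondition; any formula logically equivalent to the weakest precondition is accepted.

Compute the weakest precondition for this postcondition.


Working backward. After the program, the postcondition (¬v) ∨ ((seen ∧ v) ∧ (r ∧ (¬seen))) must hold; in canonical form it is ¬v.
Before seen := ¬r: ¬v
Before skip: ¬v
Before skip: ¬v
Before v := v ∧ r: ¬(v ∧ r)
Before v := r ∧ seen: ¬(r ∧ seen)
Answer: WP = ¬(r ∧ seen)


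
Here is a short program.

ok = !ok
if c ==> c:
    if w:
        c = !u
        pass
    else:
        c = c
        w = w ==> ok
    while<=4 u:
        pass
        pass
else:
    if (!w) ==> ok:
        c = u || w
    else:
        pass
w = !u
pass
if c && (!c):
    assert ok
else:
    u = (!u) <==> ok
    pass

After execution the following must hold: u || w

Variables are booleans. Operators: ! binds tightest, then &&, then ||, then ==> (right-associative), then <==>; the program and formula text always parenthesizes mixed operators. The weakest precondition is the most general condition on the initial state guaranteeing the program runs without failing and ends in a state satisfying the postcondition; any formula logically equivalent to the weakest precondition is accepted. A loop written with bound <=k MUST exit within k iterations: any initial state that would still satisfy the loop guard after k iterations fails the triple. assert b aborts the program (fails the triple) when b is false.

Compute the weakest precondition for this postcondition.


Working backward. After the program, u || w must hold.
Then branch requires ok && (u || w); else branch requires ((!u) <==> ok) || w.
Before the if: ((!u) <==> ok) || w
Before skip: ((!u) <==> ok) || w
Before w := !u: ((!u) <==> ok) || (!u)
Then branch requires (w ==> ((u ==> ((u ==> ((u ==> ((u ==> ((!u) && (((!u) <==> ok) || (!u)))) && ((!u) ==> (((!u) <==> ok) || (!u))))) && ((!u) ==> (((!u) <==> ok) || (!u))))) && ((!u) ==> (((!u) <==> ok) || (!u))))) && ((!u) ==> (((!u) <==> ok) || (!u))))) && ((!w) ==> ((u ==> ((u ==> ((u ==> ((u ==> ((!u) && (((!u) <==> ok) || (!u)))) && ((!u) ==> (((!u) <==> ok) || (!u))))) && ((!u) ==> (((!u) <==> ok) || (!u))))) && ((!u) ==> (((!u) <==> ok) || (!u))))) && ((!u) ==> (((!u) <==> ok) || (!u))))); else branch requires (((!w) ==> ok) ==> (((!u) <==> ok) || (!u))) && ((!((!w) ==> ok)) ==> (((!u) <==> ok) || (!u))).
Before the if: (w ==> ((u ==> ((u ==> ((u ==> ((u ==> ((!u) && (((!u) <==> ok) || (!u)))) && ((!u) ==> (((!u) <==> ok) || (!u))))) && ((!u) ==> (((!u) <==> ok) || (!u))))) && ((!u) ==> (((!u) <==> ok) || (!u))))) && ((!u) ==> (((!u) <==> ok) || (!u))))) && ((!w) ==> ((u ==> ((u ==> ((u ==> ((u ==> ((!u) && (((!u) <==> ok) || (!u)))) && ((!u) ==> (((!u) <==> ok) || (!u))))) && ((!u) ==> (((!u) <==> ok) || (!u))))) && ((!u) ==> (((!u) <==> ok) || (!u))))) && ((!u) ==> (((!u) <==> ok) || (!u)))))
Before ok := !ok: (w ==> ((u ==> ((u ==> ((u ==> ((u ==> ((!u) && (((!u) <==> (!ok)) || (!u)))) && ((!u) ==> (((!u) <==> (!ok)) || (!u))))) && ((!u) ==> (((!u) <==> (!ok)) || (!u))))) && ((!u) ==> (((!u) <==> (!ok)) || (!u))))) && ((!u) ==> (((!u) <==> (!ok)) || (!u))))) && ((!w) ==> ((u ==> ((u ==> ((u ==> ((u ==> ((!u) && (((!u) <==> (!ok)) || (!u)))) && ((!u) ==> (((!u) <==> (!ok)) || (!u))))) && ((!u) ==> (((!u) <==> (!ok)) || (!u))))) && ((!u) ==> (((!u) <==> (!ok)) || (!u))))) && ((!u) ==> (((!u) <==> (!ok)) || (!u)))))
Answer: WP = (w ==> ((u ==> ((u ==> ((u ==> ((u ==> ((!u) && (((!u) <==> (!ok)) || (!u)))) && ((!u) ==> (((!u) <==> (!ok)) || (!u))))) && ((!u) ==> (((!u) <==> (!ok)) || (!u))))) && ((!u) ==> (((!u) <==> (!ok)) || (!u))))) && ((!u) ==> (((!u) <==> (!ok)) || (!u))))) && ((!w) ==> ((u ==> ((u ==> ((u ==> ((u ==> ((!u) && (((!u) <==> (!ok)) || (!u)))) && ((!u) ==> (((!u) <==> (!ok)) || (!u))))) && ((!u) ==> (((!u) <==> (!ok)) || (!u))))) && ((!u) ==> (((!u) <==> (!ok)) || (!u))))) && ((!u) ==> (((!u) <==> (!ok)) || (!u)))))


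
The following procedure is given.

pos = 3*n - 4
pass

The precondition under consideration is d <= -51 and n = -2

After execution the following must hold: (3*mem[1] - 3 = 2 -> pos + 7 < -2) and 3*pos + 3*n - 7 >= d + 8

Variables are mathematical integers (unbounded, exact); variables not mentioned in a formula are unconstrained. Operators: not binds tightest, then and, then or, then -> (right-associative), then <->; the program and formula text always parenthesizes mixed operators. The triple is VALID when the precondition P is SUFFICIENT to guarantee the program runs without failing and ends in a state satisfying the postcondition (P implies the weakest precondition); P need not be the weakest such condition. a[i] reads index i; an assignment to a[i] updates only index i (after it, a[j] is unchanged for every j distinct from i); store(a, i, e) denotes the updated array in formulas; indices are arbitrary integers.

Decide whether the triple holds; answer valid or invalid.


Working backward. After the program, the postcondition (3*mem[1] - 3 = 2 -> pos + 7 < -2) and 3*pos + 3*n - 7 >= d + 8 must hold; in canonical form it is (3*mem[1] = 5 -> pos < -9) and 3*n + 3*pos >= d + 15.
Before skip: (3*mem[1] = 5 -> pos < -9) and 3*n + 3*pos >= d + 15
Before pos := 3*n - 4: (3*mem[1] = 5 -> 3*n < -5) and 12*n >= d + 27
The weakest precondition is (3*mem[1] = 5 -> 3*n < -5) and 12*n >= d + 27.
Check whether d <= -51 and n = -2 implies it.
Every state satisfying the precondition satisfies the weakest precondition: the implication holds.
Answer: valid


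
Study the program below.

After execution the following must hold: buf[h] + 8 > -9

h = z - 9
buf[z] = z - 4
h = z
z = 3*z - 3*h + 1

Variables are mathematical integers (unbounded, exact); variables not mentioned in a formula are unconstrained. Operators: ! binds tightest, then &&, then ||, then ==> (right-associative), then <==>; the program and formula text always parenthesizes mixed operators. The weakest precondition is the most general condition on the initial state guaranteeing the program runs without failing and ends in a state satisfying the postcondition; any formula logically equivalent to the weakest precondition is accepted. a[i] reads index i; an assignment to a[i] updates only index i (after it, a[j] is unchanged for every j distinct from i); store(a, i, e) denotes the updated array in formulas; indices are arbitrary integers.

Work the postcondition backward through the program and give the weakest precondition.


Working backward. After the program, the postcondition buf[h] + 8 > -9 must hold; in canonical form it is buf[h] > -17.
Before z := 3*z - 3*h + 1: buf[h] > -17
Before h := z: buf[z] > -17
Before buf[z] := z - 4: store(buf, z, z - 4)[z] > -17
Before h := z - 9: store(buf, z, z - 4)[z] > -17
Answer: WP = store(buf, z, z - 4)[z] > -17
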